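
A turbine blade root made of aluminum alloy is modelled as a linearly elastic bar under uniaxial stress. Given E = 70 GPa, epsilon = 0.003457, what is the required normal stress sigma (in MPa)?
Model: a linearly elastic bar under uniaxial stress, so epsilon = sigma / E.
Solve for sigma: sigma = epsilon·E.
Convert to SI units:
  E = 70 GPa = 7 × 10¹⁰ Pa
Substitute:
  sigma = 0.003457 × (7 × 10¹⁰)
  sigma = 2.42 × 10⁸ Pa
Convert: sigma = 2.42 × 10⁸ Pa = 242 MPa
Final answer: sigma = 242 MPa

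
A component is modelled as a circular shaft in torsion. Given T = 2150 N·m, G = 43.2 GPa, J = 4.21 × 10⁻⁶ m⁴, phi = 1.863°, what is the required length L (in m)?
Model: a circular shaft in torsion, so phi = (T·L) / (G·J).
Solve for L: L = (phi·G·J) / T.
Convert to SI units:
  G = 43.2 GPa = 4.32 × 10¹⁰ Pa
  phi = 1.863° = 0.03252 rad
Substitute:
  L = (0.03252 × (4.32 × 10¹⁰) × (4.21 × 10⁻⁶)) / 2150
  L = 2.751 m
Final answer: L = 2.751 m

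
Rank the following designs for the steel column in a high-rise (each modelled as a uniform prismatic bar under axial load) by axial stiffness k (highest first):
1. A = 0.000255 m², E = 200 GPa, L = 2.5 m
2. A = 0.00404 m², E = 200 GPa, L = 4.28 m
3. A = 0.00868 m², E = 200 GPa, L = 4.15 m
Model: a uniform prismatic bar under axial load, so k = (A·E) / L (SI units).
  Case 1: k = (0.000255 × (2 × 10¹¹)) / 2.5 = 2.04 × 10⁷ N/m = 20.4 MN/m
  Case 2: k = (0.00404 × (2 × 10¹¹)) / 4.28 = 1.888 × 10⁸ N/m = 188.8 MN/m
  Case 3: k = (0.00868 × (2 × 10¹¹)) / 4.15 = 4.183 × 10⁸ N/m = 418.3 MN/m
Ordering: 418.3 MN/m (case 3) > 188.8 MN/m (case 2) > 20.4 MN/m (case 1)
Final answer: 3, 2, 1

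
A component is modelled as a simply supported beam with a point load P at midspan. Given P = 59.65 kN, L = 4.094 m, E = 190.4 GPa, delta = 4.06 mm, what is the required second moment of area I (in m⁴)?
Model: a simply supported beam with a point load P at midspan, so delta = (P·L^3) / (48·E·I).
Solve for I: I = (P·L^3) / (48·delta·E).
Convert to SI units:
  P = 59.65 kN = 59650 N
  E = 190.4 GPa = 1.904 × 10¹¹ Pa
  delta = 4.06 mm = 0.00406 m
Substitute:
  I = (59650 × 4.094^3) / (48 × 0.00406 × (1.904 × 10¹¹))
  I = 0.0001103 m⁴
Final answer: I = 0.0001103 m⁴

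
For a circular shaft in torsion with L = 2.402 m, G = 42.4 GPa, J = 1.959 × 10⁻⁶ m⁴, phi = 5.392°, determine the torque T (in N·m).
Model: a circular shaft in torsion, so phi = (T·L) / (G·J).
Solve for T: T = (phi·G·J) / L.
Convert to SI units:
  G = 42.4 GPa = 4.24 × 10¹⁰ Pa
  phi = 5.392° = 0.09411 rad
Substitute:
  T = (0.09411 × (4.24 × 10¹⁰) × (1.959 × 10⁻⁶)) / 2.402
  T = 3254 N·m
Final answer: T = 3254 N·m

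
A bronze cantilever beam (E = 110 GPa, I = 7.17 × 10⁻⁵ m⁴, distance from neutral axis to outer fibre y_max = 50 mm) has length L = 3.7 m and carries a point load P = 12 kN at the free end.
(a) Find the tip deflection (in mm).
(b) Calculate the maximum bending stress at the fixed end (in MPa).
(a) Tip deflection of a cantilever with an end point load: δ = P·L^3 / (3·E·I). Convert P = 12 kN = 12000 N, E = 110 GPa = 1.1 × 10¹¹ Pa.
  δ = (12000 × 3.7^3) / (3 × (1.1 × 10¹¹) × (7.17 × 10⁻⁵)) = 0.02569 m = 25.69 mm
(b) Maximum bending moment at the fixed end: M = P·L = 12000 × 3.7 = 44400 N·m. Convert y_max = 50 mm = 0.05 m.
  σ = M·y_max / I = (44400 × 0.05) / (7.17 × 10⁻⁵) = 3.096 × 10⁷ Pa = 30.96 MPa
Final answer: (a) δ = 25.69 mm, (b) σ = 30.96 MPa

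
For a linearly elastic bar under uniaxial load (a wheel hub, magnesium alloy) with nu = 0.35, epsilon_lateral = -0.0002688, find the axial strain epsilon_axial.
Model: a linearly elastic bar under uniaxial load, so epsilon_lateral = -nu·epsilon_axial.
Solve for epsilon_axial: epsilon_axial = -epsilon_lateral / nu.
Substitute:
  epsilon_axial = -(-0.0002688) / 0.35
  epsilon_axial = 0.000768
Final answer: epsilon_axial = 0.000768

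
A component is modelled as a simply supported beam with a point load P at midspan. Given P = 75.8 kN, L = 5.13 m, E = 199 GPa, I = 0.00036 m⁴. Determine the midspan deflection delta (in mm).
Model: a simply supported beam with a point load P at midspan, so delta = (P·L^3) / (48·E·I).
Convert to SI units:
  P = 75.8 kN = 75800 N
  E = 199 GPa = 1.99 × 10¹¹ Pa
Substitute:
  delta = (75800 × 5.13^3) / (48 × (1.99 × 10¹¹) × 0.00036)
  delta = 0.002976 m
Convert: delta = 0.002976 m = 2.976 mm
Final answer: delta = 2.976 mm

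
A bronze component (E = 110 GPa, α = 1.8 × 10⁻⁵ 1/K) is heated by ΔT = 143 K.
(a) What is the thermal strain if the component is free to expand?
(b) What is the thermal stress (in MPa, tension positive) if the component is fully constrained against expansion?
(a) Free thermal strain ε_th = α·ΔT = (1.8 × 10⁻⁵) × 143 = 0.002574
(b) Fully constrained, the expansion is suppressed, so σ = -E·α·ΔT. Convert E = 110 GPa = 1.1 × 10¹¹ Pa.
  σ = -(1.1 × 10¹¹) × (1.8 × 10⁻⁵) × 143 = -2.831 × 10⁸ Pa = -283.1 MPa (compressive)
Final answer: (a) ε_th = 0.002574, (b) σ = -283.1 MPa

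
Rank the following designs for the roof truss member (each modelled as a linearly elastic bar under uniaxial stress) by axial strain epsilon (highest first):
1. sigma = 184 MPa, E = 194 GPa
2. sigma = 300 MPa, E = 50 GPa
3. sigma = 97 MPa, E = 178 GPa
Model: a linearly elastic bar under uniaxial stress, so epsilon = sigma / E (SI units).
  Case 1: epsilon = (1.84 × 10⁸) / (1.94 × 10¹¹) = 0.0009485
  Case 2: epsilon = (3 × 10⁸) / (5 × 10¹⁰) = 0.006
  Case 3: epsilon = (9.7 × 10⁷) / (1.78 × 10¹¹) = 0.0005449
Ordering: 0.006 (case 2) > 0.0009485 (case 1) > 0.0005449 (case 3)
Final answer: 2, 1, 3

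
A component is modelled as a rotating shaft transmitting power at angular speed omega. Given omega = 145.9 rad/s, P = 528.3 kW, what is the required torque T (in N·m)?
Model: a rotating shaft transmitting power at angular speed omega, so P = T·omega.
Solve for T: T = P / omega.
Convert to SI units:
  P = 528.3 kW = 528300 W
Substitute:
  T = 528300 / 145.9
  T = 3621 N·m
Final answer: T = 3621 N·m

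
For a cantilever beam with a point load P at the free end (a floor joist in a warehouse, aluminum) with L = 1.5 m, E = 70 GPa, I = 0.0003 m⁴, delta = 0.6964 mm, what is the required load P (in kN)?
Model: a cantilever beam with a point load P at the free end, so delta = (P·L^3) / (3·E·I).
Solve for P: P = (3·delta·E·I) / L^3.
Convert to SI units:
  E = 70 GPa = 7 × 10¹⁰ Pa
  delta = 0.6964 mm = 0.0006964 m
Substitute:
  P = (3 × 0.0006964 × (7 × 10¹⁰) × 0.0003) / 1.5^3
  P = 13000 N
Convert: P = 13000 N = 13 kN
Final answer: P = 13 kN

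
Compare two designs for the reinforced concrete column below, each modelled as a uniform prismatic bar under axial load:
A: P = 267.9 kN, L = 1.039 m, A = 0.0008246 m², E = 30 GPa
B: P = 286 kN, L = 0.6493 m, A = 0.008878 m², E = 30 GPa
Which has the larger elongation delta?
Model: a uniform prismatic bar under axial load, so delta = (P·L) / (A·E) (SI units).
  A: delta = (267900 × 1.039) / (0.0008246 × (3 × 10¹⁰)) = 0.01125 m = 11.25 mm
  B: delta = (286000 × 0.6493) / (0.008878 × (3 × 10¹⁰)) = 0.0006972 m = 0.6972 mm
11.25 mm > 0.6972 mm, so A is larger.
Final answer: A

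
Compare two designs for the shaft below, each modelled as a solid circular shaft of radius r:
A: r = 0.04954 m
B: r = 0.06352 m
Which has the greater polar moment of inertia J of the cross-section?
Model: a solid circular shaft of radius r, so J = (π·r^4) / 2 (SI units).
  A: J = (π × 0.04954^4) / 2 = 9.461 × 10⁻⁶ m⁴
  B: J = (π × 0.06352^4) / 2 = 2.557 × 10⁻⁵ m⁴
2.557 × 10⁻⁵ m⁴ > 9.461 × 10⁻⁶ m⁴, so B is larger.
Final answer: B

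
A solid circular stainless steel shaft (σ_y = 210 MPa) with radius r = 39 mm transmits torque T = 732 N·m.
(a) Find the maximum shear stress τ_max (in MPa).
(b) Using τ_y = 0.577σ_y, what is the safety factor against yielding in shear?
(a) For a solid circular shaft, τ_max = T·r/J with J = π·r^4/2, i.e. τ_max = 2·T / (π·r^3). Convert r = 39 mm = 0.039 m.
  τ_max = (2 × 732) / (π × 0.039^3) = 7.856 × 10⁶ Pa = 7.856 MPa
(b) τ_y = 0.577 × 210 = 121.17 MPa
  SF = τ_y/τ_max = 121.17 / 7.856 = 15.42
Final answer: (a) τ_max = 7.856 MPa, (b) SF = 15.42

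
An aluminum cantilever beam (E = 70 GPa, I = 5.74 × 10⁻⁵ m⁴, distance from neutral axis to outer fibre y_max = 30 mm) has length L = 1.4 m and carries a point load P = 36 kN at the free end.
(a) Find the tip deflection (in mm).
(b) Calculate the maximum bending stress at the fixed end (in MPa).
(a) Tip deflection of a cantilever with an end point load: δ = P·L^3 / (3·E·I). Convert P = 36 kN = 36000 N, E = 70 GPa = 7 × 10¹⁰ Pa.
  δ = (36000 × 1.4^3) / (3 × (7 × 10¹⁰) × (5.74 × 10⁻⁵)) = 0.008195 m = 8.195 mm
(b) Maximum bending moment at the fixed end: M = P·L = 36000 × 1.4 = 50400 N·m. Convert y_max = 30 mm = 0.03 m.
  σ = M·y_max / I = (50400 × 0.03) / (5.74 × 10⁻⁵) = 2.634 × 10⁷ Pa = 26.34 MPa
Final answer: (a) δ = 8.195 mm, (b) σ = 26.34 MPa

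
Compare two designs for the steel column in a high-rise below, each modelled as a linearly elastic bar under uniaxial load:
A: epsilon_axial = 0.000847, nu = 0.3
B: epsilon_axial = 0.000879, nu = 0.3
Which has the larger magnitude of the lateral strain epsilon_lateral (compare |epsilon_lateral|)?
Model: a linearly elastic bar under uniaxial load, so epsilon_lateral = -nu·epsilon_axial (SI units).
  A: epsilon_lateral = -(0.3 × 0.000847) = -0.0002541
  B: epsilon_lateral = -(0.3 × 0.000879) = -0.0002637
|epsilon_lateral|: A = 0.0002541, B = 0.0002637, so B is larger in magnitude.
Final answer: B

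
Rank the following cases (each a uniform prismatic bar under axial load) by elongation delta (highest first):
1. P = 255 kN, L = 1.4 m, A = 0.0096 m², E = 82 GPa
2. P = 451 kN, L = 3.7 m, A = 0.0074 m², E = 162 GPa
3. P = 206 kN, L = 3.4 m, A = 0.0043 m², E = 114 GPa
Model: a uniform prismatic bar under axial load, so delta = (P·L) / (A·E) (SI units).
  Case 1: delta = (255000 × 1.4) / (0.0096 × (8.2 × 10¹⁰)) = 0.0004535 m = 0.4535 mm
  Case 2: delta = (451000 × 3.7) / (0.0074 × (1.62 × 10¹¹)) = 0.001392 m = 1.392 mm
  Case 3: delta = (206000 × 3.4) / (0.0043 × (1.14 × 10¹¹)) = 0.001429 m = 1.429 mm
Ordering: 1.429 mm (case 3) > 1.392 mm (case 2) > 0.4535 mm (case 1)
Final answer: 3, 2, 1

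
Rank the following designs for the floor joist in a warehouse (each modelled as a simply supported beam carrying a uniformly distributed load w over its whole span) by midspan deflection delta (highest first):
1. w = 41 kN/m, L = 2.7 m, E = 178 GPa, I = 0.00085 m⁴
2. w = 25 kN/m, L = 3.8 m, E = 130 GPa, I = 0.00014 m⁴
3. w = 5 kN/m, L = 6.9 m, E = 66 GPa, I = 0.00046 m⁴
Model: a simply supported beam carrying a uniformly distributed load w over its whole span, so delta = (5·w·L^4) / (384·E·I) (SI units).
  Case 1: delta = (5 × 41000 × 2.7^4) / (384 × (1.78 × 10¹¹) × 0.00085) = 0.0001875 m = 0.1875 mm
  Case 2: delta = (5 × 25000 × 3.8^4) / (384 × (1.3 × 10¹¹) × 0.00014) = 0.003729 m = 3.729 mm
  Case 3: delta = (5 × 5000 × 6.9^4) / (384 × (6.6 × 10¹⁰) × 0.00046) = 0.004861 m = 4.861 mm
Ordering: 4.861 mm (case 3) > 3.729 mm (case 2) > 0.1875 mm (case 1)
Final answer: 3, 2, 1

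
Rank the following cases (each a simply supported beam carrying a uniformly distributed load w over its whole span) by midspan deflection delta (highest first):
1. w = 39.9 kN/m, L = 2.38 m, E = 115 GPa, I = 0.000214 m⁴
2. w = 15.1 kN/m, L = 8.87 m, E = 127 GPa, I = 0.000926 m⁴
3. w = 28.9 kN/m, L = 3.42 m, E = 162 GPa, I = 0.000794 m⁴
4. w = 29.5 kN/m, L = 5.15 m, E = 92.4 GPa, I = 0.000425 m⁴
Model: a simply supported beam carrying a uniformly distributed load w over its whole span, so delta = (5·w·L^4) / (384·E·I) (SI units).
  Case 1: delta = (5 × 39900 × 2.38^4) / (384 × (1.15 × 10¹¹) × 0.000214) = 0.0006773 m = 0.6773 mm
  Case 2: delta = (5 × 15100 × 8.87^4) / (384 × (1.27 × 10¹¹) × 0.000926) = 0.01035 m = 10.35 mm
  Case 3: delta = (5 × 28900 × 3.42^4) / (384 × (1.62 × 10¹¹) × 0.000794) = 0.0004002 m = 0.4002 mm
  Case 4: delta = (5 × 29500 × 5.15^4) / (384 × (9.24 × 10¹⁰) × 0.000425) = 0.006881 m = 6.881 mm
Ordering: 10.35 mm (case 2) > 6.881 mm (case 4) > 0.6773 mm (case 1) > 0.4002 mm (case 3)
Final answer: 2, 4, 1, 3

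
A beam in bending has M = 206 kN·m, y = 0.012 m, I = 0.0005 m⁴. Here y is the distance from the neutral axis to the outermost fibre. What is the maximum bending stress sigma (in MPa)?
Model: a beam in bending, so sigma = (M·y) / I.
Convert to SI units:
  M = 206 kN·m = 206000 N·m
Substitute:
  sigma = (206000 × 0.012) / 0.0005
  sigma = 4.944 × 10⁶ Pa
Convert: sigma = 4.944 × 10⁶ Pa = 4.944 MPa
Final answer: sigma = 4.944 MPa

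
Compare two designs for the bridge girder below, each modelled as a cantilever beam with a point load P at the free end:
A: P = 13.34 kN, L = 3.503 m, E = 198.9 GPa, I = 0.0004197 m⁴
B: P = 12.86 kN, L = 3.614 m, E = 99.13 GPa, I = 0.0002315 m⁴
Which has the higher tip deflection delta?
Model: a cantilever beam with a point load P at the free end, so delta = (P·L^3) / (3·E·I) (SI units).
  A: delta = (13340 × 3.503^3) / (3 × (1.989 × 10¹¹) × 0.0004197) = 0.00229 m = 2.29 mm
  B: delta = (12860 × 3.614^3) / (3 × (9.913 × 10¹⁰) × 0.0002315) = 0.008817 m = 8.817 mm
8.817 mm > 2.29 mm, so B is larger.
Final answer: B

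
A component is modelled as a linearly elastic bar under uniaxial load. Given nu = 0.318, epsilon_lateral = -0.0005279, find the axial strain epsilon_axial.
Model: a linearly elastic bar under uniaxial load, so epsilon_lateral = -nu·epsilon_axial.
Solve for epsilon_axial: epsilon_axial = -epsilon_lateral / nu.
Substitute:
  epsilon_axial = -(-0.0005279) / 0.318
  epsilon_axial = 0.00166
Final answer: epsilon_axial = 0.00166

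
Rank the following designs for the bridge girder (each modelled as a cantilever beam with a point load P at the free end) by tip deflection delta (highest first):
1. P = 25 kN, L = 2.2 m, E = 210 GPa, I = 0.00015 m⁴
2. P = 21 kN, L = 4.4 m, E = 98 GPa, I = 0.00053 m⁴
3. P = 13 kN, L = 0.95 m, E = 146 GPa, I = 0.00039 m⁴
Model: a cantilever beam with a point load P at the free end, so delta = (P·L^3) / (3·E·I) (SI units).
  Case 1: delta = (25000 × 2.2^3) / (3 × (2.1 × 10¹¹) × 0.00015) = 0.002817 m = 2.817 mm
  Case 2: delta = (21000 × 4.4^3) / (3 × (9.8 × 10¹⁰) × 0.00053) = 0.01148 m = 11.48 mm
  Case 3: delta = (13000 × 0.95^3) / (3 × (1.46 × 10¹¹) × 0.00039) = 6.525 × 10⁻⁵ m = 0.06525 mm
Ordering: 11.48 mm (case 2) > 2.817 mm (case 1) > 0.06525 mm (case 3)
Final answer: 2, 1, 3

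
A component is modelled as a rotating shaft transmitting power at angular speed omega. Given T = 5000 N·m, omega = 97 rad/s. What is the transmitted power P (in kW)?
Model: a rotating shaft transmitting power at angular speed omega, so P = T·omega.
Substitute:
  P = 5000 × 97
  P = 485000 W
Convert: P = 485000 W = 485 kW
Final answer: P = 485 kW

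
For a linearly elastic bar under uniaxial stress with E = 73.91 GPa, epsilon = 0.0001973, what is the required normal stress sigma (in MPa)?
Model: a linearly elastic bar under uniaxial stress, so epsilon = sigma / E.
Solve for sigma: sigma = epsilon·E.
Convert to SI units:
  E = 73.91 GPa = 7.391 × 10¹⁰ Pa
Substitute:
  sigma = 0.0001973 × (7.391 × 10¹⁰)
  sigma = 1.458 × 10⁷ Pa
Convert: sigma = 1.458 × 10⁷ Pa = 14.58 MPa
Final answer: sigma = 14.58 MPa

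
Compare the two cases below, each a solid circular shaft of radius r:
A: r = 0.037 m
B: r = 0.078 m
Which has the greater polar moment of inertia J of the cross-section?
Model: a solid circular shaft of radius r, so J = (π·r^4) / 2 (SI units).
  A: J = (π × 0.037^4) / 2 = 2.944 × 10⁻⁶ m⁴
  B: J = (π × 0.078^4) / 2 = 5.814 × 10⁻⁵ m⁴
5.814 × 10⁻⁵ m⁴ > 2.944 × 10⁻⁶ m⁴, so B is larger.
Final answer: B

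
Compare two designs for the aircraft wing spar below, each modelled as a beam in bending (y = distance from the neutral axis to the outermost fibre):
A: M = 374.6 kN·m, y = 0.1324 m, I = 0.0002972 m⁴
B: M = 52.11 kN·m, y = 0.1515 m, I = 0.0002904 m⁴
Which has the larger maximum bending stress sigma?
Model: a beam in bending (y = distance from the neutral axis to the outermost fibre), so sigma = (M·y) / I (SI units).
  A: sigma = (374600 × 0.1324) / 0.0002972 = 1.669 × 10⁸ Pa = 166.9 MPa
  B: sigma = (52110 × 0.1515) / 0.0002904 = 2.719 × 10⁷ Pa = 27.19 MPa
166.9 MPa > 27.19 MPa, so A is larger.
Final answer: A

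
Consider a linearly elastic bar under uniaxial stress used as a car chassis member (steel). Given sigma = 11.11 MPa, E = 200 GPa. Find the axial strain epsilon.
Model: a linearly elastic bar under uniaxial stress, so epsilon = sigma / E.
Convert to SI units:
  sigma = 11.11 MPa = 1.111 × 10⁷ Pa
  E = 200 GPa = 2 × 10¹¹ Pa
Substitute:
  epsilon = (1.111 × 10⁷) / (2 × 10¹¹)
  epsilon = 5.555 × 10⁻⁵
Final answer: epsilon = 5.555 × 10⁻⁵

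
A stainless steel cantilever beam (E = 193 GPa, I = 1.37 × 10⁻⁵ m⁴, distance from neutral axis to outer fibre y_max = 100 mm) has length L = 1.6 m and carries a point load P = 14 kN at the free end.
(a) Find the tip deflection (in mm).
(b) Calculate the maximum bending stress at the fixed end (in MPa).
(a) Tip deflection of a cantilever with an end point load: δ = P·L^3 / (3·E·I). Convert P = 14 kN = 14000 N, E = 193 GPa = 1.93 × 10¹¹ Pa.
  δ = (14000 × 1.6^3) / (3 × (1.93 × 10¹¹) × (1.37 × 10⁻⁵)) = 0.007229 m = 7.229 mm
(b) Maximum bending moment at the fixed end: M = P·L = 14000 × 1.6 = 22400 N·m. Convert y_max = 100 mm = 0.1 m.
  σ = M·y_max / I = (22400 × 0.1) / (1.37 × 10⁻⁵) = 1.635 × 10⁸ Pa = 163.5 MPa
Final answer: (a) δ = 7.229 mm, (b) σ = 163.5 MPa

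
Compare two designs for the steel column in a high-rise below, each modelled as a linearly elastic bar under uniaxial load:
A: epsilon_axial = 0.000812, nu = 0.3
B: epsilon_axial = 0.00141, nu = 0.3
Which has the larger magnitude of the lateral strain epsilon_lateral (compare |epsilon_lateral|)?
Model: a linearly elastic bar under uniaxial load, so epsilon_lateral = -nu·epsilon_axial (SI units).
  A: epsilon_lateral = -(0.3 × 0.000812) = -0.0002436
  B: epsilon_lateral = -(0.3 × 0.00141) = -0.000423
|epsilon_lateral|: A = 0.0002436, B = 0.000423, so B is larger in magnitude.
Final answer: B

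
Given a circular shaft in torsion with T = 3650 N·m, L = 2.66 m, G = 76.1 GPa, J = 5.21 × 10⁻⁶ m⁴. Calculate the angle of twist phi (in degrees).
Model: a circular shaft in torsion, so phi = (T·L) / (G·J).
Convert to SI units:
  G = 76.1 GPa = 7.61 × 10¹⁰ Pa
Substitute:
  phi = (3650 × 2.66) / ((7.61 × 10¹⁰) × (5.21 × 10⁻⁶))
  phi = 0.02449 rad
Convert to degrees: phi = 0.02449 × 180/π = 1.403°
Final answer: phi = 1.403°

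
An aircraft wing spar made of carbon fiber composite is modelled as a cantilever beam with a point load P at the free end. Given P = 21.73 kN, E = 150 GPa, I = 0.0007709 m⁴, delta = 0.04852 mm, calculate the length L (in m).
Model: a cantilever beam with a point load P at the free end, so delta = (P·L^3) / (3·E·I).
Solve for L: L = ((3·delta·E·I) / P)^(1/3).
Convert to SI units:
  P = 21.73 kN = 21730 N
  E = 150 GPa = 1.5 × 10¹¹ Pa
  delta = 0.04852 mm = 4.852 × 10⁻⁵ m
Substitute:
  L = ((3 × (4.852 × 10⁻⁵) × (1.5 × 10¹¹) × 0.0007709) / 21730)^(1/3)
  L = 0.9184 m
Final answer: L = 0.9184 m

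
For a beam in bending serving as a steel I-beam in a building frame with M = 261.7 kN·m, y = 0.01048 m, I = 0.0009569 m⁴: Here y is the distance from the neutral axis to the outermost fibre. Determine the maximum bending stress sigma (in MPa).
Model: a beam in bending, so sigma = (M·y) / I.
Convert to SI units:
  M = 261.7 kN·m = 261700 N·m
Substitute:
  sigma = (261700 × 0.01048) / 0.0009569
  sigma = 2.866 × 10⁶ Pa
Convert: sigma = 2.866 × 10⁶ Pa = 2.866 MPa
Final answer: sigma = 2.866 MPa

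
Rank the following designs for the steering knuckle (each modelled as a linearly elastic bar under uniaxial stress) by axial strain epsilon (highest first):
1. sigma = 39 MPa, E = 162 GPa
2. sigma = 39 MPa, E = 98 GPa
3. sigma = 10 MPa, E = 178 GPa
Model: a linearly elastic bar under uniaxial stress, so epsilon = sigma / E (SI units).
  Case 1: epsilon = (3.9 × 10⁷) / (1.62 × 10¹¹) = 0.0002407
  Case 2: epsilon = (3.9 × 10⁷) / (9.8 × 10¹⁰) = 0.000398
  Case 3: epsilon = (1 × 10⁷) / (1.78 × 10¹¹) = 5.618 × 10⁻⁵
Ordering: 0.000398 (case 2) > 0.0002407 (case 1) > 5.618 × 10⁻⁵ (case 3)
Final answer: 2, 1, 3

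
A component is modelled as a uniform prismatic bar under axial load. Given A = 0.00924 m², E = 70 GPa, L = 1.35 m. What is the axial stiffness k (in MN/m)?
Model: a uniform prismatic bar under axial load, so k = (A·E) / L.
Convert to SI units:
  E = 70 GPa = 7 × 10¹⁰ Pa
Substitute:
  k = (0.00924 × (7 × 10¹⁰)) / 1.35
  k = 4.791 × 10⁸ N/m
Convert: k = 4.791 × 10⁸ N/m = 479.1 MN/m
Final answer: k = 479.1 MN/m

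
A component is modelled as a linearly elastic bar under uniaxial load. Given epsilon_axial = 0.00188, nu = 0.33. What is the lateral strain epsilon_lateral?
Model: a linearly elastic bar under uniaxial load, so epsilon_lateral = -nu·epsilon_axial.
Substitute:
  epsilon_lateral = -(0.33 × 0.00188)
  epsilon_lateral = -0.0006204
Final answer: epsilon_lateral = -0.0006204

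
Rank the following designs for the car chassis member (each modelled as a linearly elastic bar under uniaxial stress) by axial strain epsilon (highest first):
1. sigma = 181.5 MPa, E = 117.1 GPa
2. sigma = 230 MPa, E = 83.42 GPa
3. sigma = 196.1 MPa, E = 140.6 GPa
Model: a linearly elastic bar under uniaxial stress, so epsilon = sigma / E (SI units).
  Case 1: epsilon = (1.815 × 10⁸) / (1.171 × 10¹¹) = 0.00155
  Case 2: epsilon = (2.3 × 10⁸) / (8.342 × 10¹⁰) = 0.002757
  Case 3: epsilon = (1.961 × 10⁸) / (1.406 × 10¹¹) = 0.001395
Ordering: 0.002757 (case 2) > 0.00155 (case 1) > 0.001395 (case 3)
Final answer: 2, 1, 3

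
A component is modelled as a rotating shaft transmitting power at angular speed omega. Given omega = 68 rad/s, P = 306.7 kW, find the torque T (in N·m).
Model: a rotating shaft transmitting power at angular speed omega, so P = T·omega.
Solve for T: T = P / omega.
Convert to SI units:
  P = 306.7 kW = 306700 W
Substitute:
  T = 306700 / 68
  T = 4510 N·m
Final answer: T = 4510 N·m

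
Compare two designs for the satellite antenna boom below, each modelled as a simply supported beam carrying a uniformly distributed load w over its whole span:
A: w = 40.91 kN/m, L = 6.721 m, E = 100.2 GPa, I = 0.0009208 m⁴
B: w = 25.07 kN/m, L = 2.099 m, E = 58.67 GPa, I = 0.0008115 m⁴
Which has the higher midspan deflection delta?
Model: a simply supported beam carrying a uniformly distributed load w over its whole span, so delta = (5·w·L^4) / (384·E·I) (SI units).
  A: delta = (5 × 40910 × 6.721^4) / (384 × (1.002 × 10¹¹) × 0.0009208) = 0.01178 m = 11.78 mm
  B: delta = (5 × 25070 × 2.099^4) / (384 × (5.867 × 10¹⁰) × 0.0008115) = 0.0001331 m = 0.1331 mm
11.78 mm > 0.1331 mm, so A is larger.
Final answer: A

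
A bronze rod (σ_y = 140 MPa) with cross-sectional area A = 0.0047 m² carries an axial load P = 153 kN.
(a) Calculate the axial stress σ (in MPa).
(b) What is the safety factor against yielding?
(a) Axial stress σ = P/A. Convert P = 153 kN = 153000 N.
  σ = 153000 / 0.0047 = 3.255 × 10⁷ Pa = 32.55 MPa
(b) Safety factor SF = σ_y/σ = 140 / 32.55 = 4.301
Final answer: (a) σ = 32.55 MPa, (b) SF = 4.301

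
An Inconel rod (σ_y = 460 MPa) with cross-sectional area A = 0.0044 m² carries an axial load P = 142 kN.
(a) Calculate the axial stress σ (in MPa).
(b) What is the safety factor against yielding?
(a) Axial stress σ = P/A. Convert P = 142 kN = 142000 N.
  σ = 142000 / 0.0044 = 3.227 × 10⁷ Pa = 32.27 MPa
(b) Safety factor SF = σ_y/σ = 460 / 32.27 = 14.25
Final answer: (a) σ = 32.27 MPa, (b) SF = 14.25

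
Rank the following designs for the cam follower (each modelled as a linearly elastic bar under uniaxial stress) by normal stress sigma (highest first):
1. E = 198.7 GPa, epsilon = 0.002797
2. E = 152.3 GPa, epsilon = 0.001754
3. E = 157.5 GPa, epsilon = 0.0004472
Model: a linearly elastic bar under uniaxial stress, so sigma = E·epsilon (SI units).
  Case 1: sigma = (1.987 × 10¹¹) × 0.002797 = 5.558 × 10⁸ Pa = 555.8 MPa
  Case 2: sigma = (1.523 × 10¹¹) × 0.001754 = 2.671 × 10⁸ Pa = 267.1 MPa
  Case 3: sigma = (1.575 × 10¹¹) × 0.0004472 = 7.043 × 10⁷ Pa = 70.43 MPa
Ordering: 555.8 MPa (case 1) > 267.1 MPa (case 2) > 70.43 MPa (case 3)
Final answer: 1, 2, 3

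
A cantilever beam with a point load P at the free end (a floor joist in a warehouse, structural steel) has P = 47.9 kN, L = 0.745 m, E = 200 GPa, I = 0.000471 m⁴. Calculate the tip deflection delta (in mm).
Model: a cantilever beam with a point load P at the free end, so delta = (P·L^3) / (3·E·I).
Convert to SI units:
  P = 47.9 kN = 47900 N
  E = 200 GPa = 2 × 10¹¹ Pa
Substitute:
  delta = (47900 × 0.745^3) / (3 × (2 × 10¹¹) × 0.000471)
  delta = 7.009 × 10⁻⁵ m
Convert: delta = 7.009 × 10⁻⁵ m = 0.07009 mm
Final answer: delta = 0.07009 mm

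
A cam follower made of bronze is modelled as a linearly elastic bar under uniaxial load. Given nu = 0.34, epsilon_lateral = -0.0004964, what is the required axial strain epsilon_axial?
Model: a linearly elastic bar under uniaxial load, so epsilon_lateral = -nu·epsilon_axial.
Solve for epsilon_axial: epsilon_axial = -epsilon_lateral / nu.
Substitute:
  epsilon_axial = -(-0.0004964) / 0.34
  epsilon_axial = 0.00146
Final answer: epsilon_axial = 0.00146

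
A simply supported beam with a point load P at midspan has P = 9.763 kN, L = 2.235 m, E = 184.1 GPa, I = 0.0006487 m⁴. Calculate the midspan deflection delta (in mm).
Model: a simply supported beam with a point load P at midspan, so delta = (P·L^3) / (48·E·I).
Convert to SI units:
  P = 9.763 kN = 9763 N
  E = 184.1 GPa = 1.841 × 10¹¹ Pa
Substitute:
  delta = (9763 × 2.235^3) / (48 × (1.841 × 10¹¹) × 0.0006487)
  delta = 1.901 × 10⁻⁵ m
Convert: delta = 1.901 × 10⁻⁵ m = 0.01901 mm
Final answer: delta = 0.01901 mm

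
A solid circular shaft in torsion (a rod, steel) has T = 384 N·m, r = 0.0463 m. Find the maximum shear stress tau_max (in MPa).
Model: a solid circular shaft in torsion, so tau_max = (2·T) / (π·r^3).
Substitute:
  tau_max = (2 × 384) / (π × 0.0463^3)
  tau_max = 2.463 × 10⁶ Pa
Convert: tau_max = 2.463 × 10⁶ Pa = 2.463 MPa
Final answer: tau_max = 2.463 MPa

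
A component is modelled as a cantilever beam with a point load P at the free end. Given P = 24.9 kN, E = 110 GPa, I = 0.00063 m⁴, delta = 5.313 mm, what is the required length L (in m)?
Model: a cantilever beam with a point load P at the free end, so delta = (P·L^3) / (3·E·I).
Solve for L: L = ((3·delta·E·I) / P)^(1/3).
Convert to SI units:
  P = 24.9 kN = 24900 N
  E = 110 GPa = 1.1 × 10¹¹ Pa
  delta = 5.313 mm = 0.005313 m
Substitute:
  L = ((3 × 0.005313 × (1.1 × 10¹¹) × 0.00063) / 24900)^(1/3)
  L = 3.54 m
Final answer: L = 3.54 m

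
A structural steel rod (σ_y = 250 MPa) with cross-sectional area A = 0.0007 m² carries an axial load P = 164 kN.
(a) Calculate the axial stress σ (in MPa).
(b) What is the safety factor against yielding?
(a) Axial stress σ = P/A. Convert P = 164 kN = 164000 N.
  σ = 164000 / 0.0007 = 2.343 × 10⁸ Pa = 234.3 MPa
(b) Safety factor SF = σ_y/σ = 250 / 234.3 = 1.067
Final answer: (a) σ = 234.3 MPa, (b) SF = 1.067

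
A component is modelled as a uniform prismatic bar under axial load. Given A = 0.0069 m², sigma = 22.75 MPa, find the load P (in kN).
Model: a uniform prismatic bar under axial load, so sigma = P / A.
Solve for P: P = sigma·A.
Convert to SI units:
  sigma = 22.75 MPa = 2.275 × 10⁷ Pa
Substitute:
  P = (2.275 × 10⁷) × 0.0069
  P = 157000 N
Convert: P = 157000 N = 157 kN
Final answer: P = 157 kN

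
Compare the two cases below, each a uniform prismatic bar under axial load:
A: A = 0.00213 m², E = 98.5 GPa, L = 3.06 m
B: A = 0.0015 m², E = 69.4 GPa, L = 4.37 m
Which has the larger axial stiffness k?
Model: a uniform prismatic bar under axial load, so k = (A·E) / L (SI units).
  A: k = (0.00213 × (9.85 × 10¹⁰)) / 3.06 = 6.856 × 10⁷ N/m = 68.56 MN/m
  B: k = (0.0015 × (6.94 × 10¹⁰)) / 4.37 = 2.382 × 10⁷ N/m = 23.82 MN/m
68.56 MN/m > 23.82 MN/m, so A is larger.
Final answer: A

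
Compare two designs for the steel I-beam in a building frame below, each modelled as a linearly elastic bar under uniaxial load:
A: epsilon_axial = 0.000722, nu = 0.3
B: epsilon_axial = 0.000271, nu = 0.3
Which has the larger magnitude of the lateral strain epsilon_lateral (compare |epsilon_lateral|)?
Model: a linearly elastic bar under uniaxial load, so epsilon_lateral = -nu·epsilon_axial (SI units).
  A: epsilon_lateral = -(0.3 × 0.000722) = -0.0002166
  B: epsilon_lateral = -(0.3 × 0.000271) = -8.13 × 10⁻⁵
|epsilon_lateral|: A = 0.0002166, B = 8.13 × 10⁻⁵, so A is larger in magnitude.
Final answer: A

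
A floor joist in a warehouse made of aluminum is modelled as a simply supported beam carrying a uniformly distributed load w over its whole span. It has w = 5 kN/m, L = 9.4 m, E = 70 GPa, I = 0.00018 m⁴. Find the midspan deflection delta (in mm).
Model: a simply supported beam carrying a uniformly distributed load w over its whole span, so delta = (5·w·L^4) / (384·E·I).
Convert to SI units:
  w = 5 kN/m = 5000 N/m
  E = 70 GPa = 7 × 10¹⁰ Pa
Substitute:
  delta = (5 × 5000 × 9.4^4) / (384 × (7 × 10¹⁰) × 0.00018)
  delta = 0.04034 m
Convert: delta = 0.04034 m = 40.34 mm
Final answer: delta = 40.34 mm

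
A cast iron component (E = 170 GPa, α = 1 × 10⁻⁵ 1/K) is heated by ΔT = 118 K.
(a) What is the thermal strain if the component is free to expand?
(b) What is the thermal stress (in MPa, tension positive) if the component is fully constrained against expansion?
(a) Free thermal strain ε_th = α·ΔT = (1 × 10⁻⁵) × 118 = 0.00118
(b) Fully constrained, the expansion is suppressed, so σ = -E·α·ΔT. Convert E = 170 GPa = 1.7 × 10¹¹ Pa.
  σ = -(1.7 × 10¹¹) × (1 × 10⁻⁵) × 118 = -2.006 × 10⁸ Pa = -200.6 MPa (compressive)
Final answer: (a) ε_th = 0.00118, (b) σ = -200.6 MPa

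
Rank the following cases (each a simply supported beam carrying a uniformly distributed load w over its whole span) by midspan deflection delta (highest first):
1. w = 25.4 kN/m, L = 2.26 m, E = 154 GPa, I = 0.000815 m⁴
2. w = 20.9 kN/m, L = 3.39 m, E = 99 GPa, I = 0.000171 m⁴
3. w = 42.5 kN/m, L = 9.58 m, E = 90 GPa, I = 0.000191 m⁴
Model: a simply supported beam carrying a uniformly distributed load w over its whole span, so delta = (5·w·L^4) / (384·E·I) (SI units).
  Case 1: delta = (5 × 25400 × 2.26^4) / (384 × (1.54 × 10¹¹) × 0.000815) = 6.874 × 10⁻⁵ m = 0.06874 mm
  Case 2: delta = (5 × 20900 × 3.39^4) / (384 × (9.9 × 10¹⁰) × 0.000171) = 0.002123 m = 2.123 mm
  Case 3: delta = (5 × 42500 × 9.58^4) / (384 × (9 × 10¹⁰) × 0.000191) = 0.2712 m = 271.2 mm
Ordering: 271.2 mm (case 3) > 2.123 mm (case 2) > 0.06874 mm (case 1)
Final answer: 3, 2, 1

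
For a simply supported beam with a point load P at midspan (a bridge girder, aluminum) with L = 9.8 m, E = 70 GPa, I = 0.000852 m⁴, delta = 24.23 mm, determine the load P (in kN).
Model: a simply supported beam with a point load P at midspan, so delta = (P·L^3) / (48·E·I).
Solve for P: P = (48·delta·E·I) / L^3.
Convert to SI units:
  E = 70 GPa = 7 × 10¹⁰ Pa
  delta = 24.23 mm = 0.02423 m
Substitute:
  P = (48 × 0.02423 × (7 × 10¹⁰) × 0.000852) / 9.8^3
  P = 73700 N
Convert: P = 73700 N = 73.7 kN
Final answer: P = 73.7 kN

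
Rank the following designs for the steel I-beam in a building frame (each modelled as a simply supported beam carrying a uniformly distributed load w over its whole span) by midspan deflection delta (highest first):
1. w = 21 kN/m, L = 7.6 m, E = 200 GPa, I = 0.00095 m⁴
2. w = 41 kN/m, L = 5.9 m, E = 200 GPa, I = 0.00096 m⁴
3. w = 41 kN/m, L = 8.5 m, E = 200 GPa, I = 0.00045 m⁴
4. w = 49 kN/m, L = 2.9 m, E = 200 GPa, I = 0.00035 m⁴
Model: a simply supported beam carrying a uniformly distributed load w over its whole span, so delta = (5·w·L^4) / (384·E·I) (SI units).
  Case 1: delta = (5 × 21000 × 7.6^4) / (384 × (2 × 10¹¹) × 0.00095) = 0.004801 m = 4.801 mm
  Case 2: delta = (5 × 41000 × 5.9^4) / (384 × (2 × 10¹¹) × 0.00096) = 0.003369 m = 3.369 mm
  Case 3: delta = (5 × 41000 × 8.5^4) / (384 × (2 × 10¹¹) × 0.00045) = 0.03096 m = 30.96 mm
  Case 4: delta = (5 × 49000 × 2.9^4) / (384 × (2 × 10¹¹) × 0.00035) = 0.0006447 m = 0.6447 mm
Ordering: 30.96 mm (case 3) > 4.801 mm (case 1) > 3.369 mm (case 2) > 0.6447 mm (case 4)
Final answer: 3, 1, 2, 4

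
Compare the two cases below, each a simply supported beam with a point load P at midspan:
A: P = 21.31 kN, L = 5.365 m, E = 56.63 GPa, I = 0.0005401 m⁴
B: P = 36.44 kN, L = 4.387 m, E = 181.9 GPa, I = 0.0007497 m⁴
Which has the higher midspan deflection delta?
Model: a simply supported beam with a point load P at midspan, so delta = (P·L^3) / (48·E·I) (SI units).
  A: delta = (21310 × 5.365^3) / (48 × (5.663 × 10¹⁰) × 0.0005401) = 0.002241 m = 2.241 mm
  B: delta = (36440 × 4.387^3) / (48 × (1.819 × 10¹¹) × 0.0007497) = 0.00047 m = 0.47 mm
2.241 mm > 0.47 mm, so A is larger.
Final answer: A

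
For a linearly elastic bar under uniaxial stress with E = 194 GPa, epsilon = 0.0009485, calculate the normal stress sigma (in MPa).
Model: a linearly elastic bar under uniaxial stress, so epsilon = sigma / E.
Solve for sigma: sigma = epsilon·E.
Convert to SI units:
  E = 194 GPa = 1.94 × 10¹¹ Pa
Substitute:
  sigma = 0.0009485 × (1.94 × 10¹¹)
  sigma = 1.84 × 10⁸ Pa
Convert: sigma = 1.84 × 10⁸ Pa = 184 MPa
Final answer: sigma = 184 MPa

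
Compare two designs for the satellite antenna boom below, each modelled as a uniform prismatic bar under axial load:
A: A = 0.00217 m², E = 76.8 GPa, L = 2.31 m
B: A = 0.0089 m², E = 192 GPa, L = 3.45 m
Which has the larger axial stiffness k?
Model: a uniform prismatic bar under axial load, so k = (A·E) / L (SI units).
  A: k = (0.00217 × (7.68 × 10¹⁰)) / 2.31 = 7.215 × 10⁷ N/m = 72.15 MN/m
  B: k = (0.0089 × (1.92 × 10¹¹)) / 3.45 = 4.953 × 10⁸ N/m = 495.3 MN/m
495.3 MN/m > 72.15 MN/m, so B is larger.
Final answer: B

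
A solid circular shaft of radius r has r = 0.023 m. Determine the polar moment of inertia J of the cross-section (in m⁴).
Model: a solid circular shaft of radius r, so J = (π·r^4) / 2.
Substitute:
  J = (π × 0.023^4) / 2
  J = 4.396 × 10⁻⁷ m⁴
Final answer: J = 4.396 × 10⁻⁷ m⁴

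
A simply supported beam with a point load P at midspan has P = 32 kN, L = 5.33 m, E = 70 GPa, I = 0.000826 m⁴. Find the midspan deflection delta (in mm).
Model: a simply supported beam with a point load P at midspan, so delta = (P·L^3) / (48·E·I).
Convert to SI units:
  P = 32 kN = 32000 N
  E = 70 GPa = 7 × 10¹⁰ Pa
Substitute:
  delta = (32000 × 5.33^3) / (48 × (7 × 10¹⁰) × 0.000826)
  delta = 0.001746 m
Convert: delta = 0.001746 m = 1.746 mm
Final answer: delta = 1.746 mm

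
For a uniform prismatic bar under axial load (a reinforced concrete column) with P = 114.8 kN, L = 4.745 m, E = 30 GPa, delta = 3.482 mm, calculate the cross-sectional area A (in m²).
Model: a uniform prismatic bar under axial load, so delta = (P·L) / (A·E).
Solve for A: A = (P·L) / (delta·E).
Convert to SI units:
  P = 114.8 kN = 114800 N
  E = 30 GPa = 3 × 10¹⁰ Pa
  delta = 3.482 mm = 0.003482 m
Substitute:
  A = (114800 × 4.745) / (0.003482 × (3 × 10¹⁰))
  A = 0.005215 m²
Final answer: A = 0.005215 m²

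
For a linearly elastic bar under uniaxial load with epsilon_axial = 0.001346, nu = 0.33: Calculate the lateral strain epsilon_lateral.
Model: a linearly elastic bar under uniaxial load, so epsilon_lateral = -nu·epsilon_axial.
Substitute:
  epsilon_lateral = -(0.33 × 0.001346)
  epsilon_lateral = -0.0004442
Final answer: epsilon_lateral = -0.0004442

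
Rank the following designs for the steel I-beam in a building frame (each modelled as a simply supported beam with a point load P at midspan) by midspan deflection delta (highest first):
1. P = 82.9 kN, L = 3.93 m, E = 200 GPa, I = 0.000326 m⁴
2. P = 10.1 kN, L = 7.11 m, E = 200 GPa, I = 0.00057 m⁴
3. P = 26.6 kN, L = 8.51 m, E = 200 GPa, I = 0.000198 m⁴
Model: a simply supported beam with a point load P at midspan, so delta = (P·L^3) / (48·E·I) (SI units).
  Case 1: delta = (82900 × 3.93^3) / (48 × (2 × 10¹¹) × 0.000326) = 0.001608 m = 1.608 mm
  Case 2: delta = (10100 × 7.11^3) / (48 × (2 × 10¹¹) × 0.00057) = 0.0006634 m = 0.6634 mm
  Case 3: delta = (26600 × 8.51^3) / (48 × (2 × 10¹¹) × 0.000198) = 0.008624 m = 8.624 mm
Ordering: 8.624 mm (case 3) > 1.608 mm (case 1) > 0.6634 mm (case 2)
Final answer: 3, 1, 2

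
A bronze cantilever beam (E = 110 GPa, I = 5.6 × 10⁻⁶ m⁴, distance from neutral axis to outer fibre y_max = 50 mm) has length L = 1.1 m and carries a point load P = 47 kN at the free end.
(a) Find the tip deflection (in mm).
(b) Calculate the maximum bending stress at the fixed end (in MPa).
(a) Tip deflection of a cantilever with an end point load: δ = P·L^3 / (3·E·I). Convert P = 47 kN = 47000 N, E = 110 GPa = 1.1 × 10¹¹ Pa.
  δ = (47000 × 1.1^3) / (3 × (1.1 × 10¹¹) × (5.6 × 10⁻⁶)) = 0.03385 m = 33.85 mm
(b) Maximum bending moment at the fixed end: M = P·L = 47000 × 1.1 = 51700 N·m. Convert y_max = 50 mm = 0.05 m.
  σ = M·y_max / I = (51700 × 0.05) / (5.6 × 10⁻⁶) = 4.616 × 10⁸ Pa = 461.6 MPa
Final answer: (a) δ = 33.85 mm, (b) σ = 461.6 MPa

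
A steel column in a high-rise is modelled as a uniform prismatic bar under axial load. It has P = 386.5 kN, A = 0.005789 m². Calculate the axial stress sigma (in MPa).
Model: a uniform prismatic bar under axial load, so sigma = P / A.
Convert to SI units:
  P = 386.5 kN = 386500 N
Substitute:
  sigma = 386500 / 0.005789
  sigma = 6.676 × 10⁷ Pa
Convert: sigma = 6.676 × 10⁷ Pa = 66.76 MPa
Final answer: sigma = 66.76 MPa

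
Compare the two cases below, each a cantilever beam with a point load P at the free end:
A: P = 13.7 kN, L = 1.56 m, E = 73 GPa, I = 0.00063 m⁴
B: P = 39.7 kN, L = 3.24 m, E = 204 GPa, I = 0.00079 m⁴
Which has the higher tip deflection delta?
Model: a cantilever beam with a point load P at the free end, so delta = (P·L^3) / (3·E·I) (SI units).
  A: delta = (13700 × 1.56^3) / (3 × (7.3 × 10¹⁰) × 0.00063) = 0.000377 m = 0.377 mm
  B: delta = (39700 × 3.24^3) / (3 × (2.04 × 10¹¹) × 0.00079) = 0.002793 m = 2.793 mm
2.793 mm > 0.377 mm, so B is larger.
Final answer: B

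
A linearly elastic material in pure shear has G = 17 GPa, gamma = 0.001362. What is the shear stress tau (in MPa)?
Model: a linearly elastic material in pure shear, so tau = G·gamma.
Convert to SI units:
  G = 17 GPa = 1.7 × 10¹⁰ Pa
Substitute:
  tau = (1.7 × 10¹⁰) × 0.001362
  tau = 2.315 × 10⁷ Pa
Convert: tau = 2.315 × 10⁷ Pa = 23.15 MPa
Final answer: tau = 23.15 MPa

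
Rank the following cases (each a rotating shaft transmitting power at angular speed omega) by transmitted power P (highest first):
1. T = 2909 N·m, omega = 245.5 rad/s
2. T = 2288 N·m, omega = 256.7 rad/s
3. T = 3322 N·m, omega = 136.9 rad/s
Model: a rotating shaft transmitting power at angular speed omega, so P = T·omega (SI units).
  Case 1: P = 2909 × 245.5 = 714200 W = 714.2 kW
  Case 2: P = 2288 × 256.7 = 587300 W = 587.3 kW
  Case 3: P = 3322 × 136.9 = 454800 W = 454.8 kW
Ordering: 714.2 kW (case 1) > 587.3 kW (case 2) > 454.8 kW (case 3)
Final answer: 1, 2, 3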